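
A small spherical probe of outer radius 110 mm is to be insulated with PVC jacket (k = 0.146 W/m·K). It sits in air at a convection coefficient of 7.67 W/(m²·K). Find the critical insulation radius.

For a sphere r_cr = 2k/h = 2×0.146/7.67
r_cr = 38.1 mm; since the bare radius (110 mm) is above r_cr, any added insulation will reduce heat loss.

r_cr ≈ 38.1 mm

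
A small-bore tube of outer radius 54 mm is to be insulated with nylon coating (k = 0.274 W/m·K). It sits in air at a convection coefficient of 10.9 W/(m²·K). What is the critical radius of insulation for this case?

For a cylinder r_cr = k/h = 0.274/10.9
r_cr = 25.1 mm; since the bare radius (54 mm) is above r_cr, any added insulation will reduce heat loss.

r_cr ≈ 25.1 mm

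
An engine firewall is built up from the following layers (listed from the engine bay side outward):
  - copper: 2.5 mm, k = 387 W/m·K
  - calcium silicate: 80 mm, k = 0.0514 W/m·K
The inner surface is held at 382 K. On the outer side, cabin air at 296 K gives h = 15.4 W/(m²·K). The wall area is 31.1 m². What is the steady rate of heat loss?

Q ≈ 1650 W

Treating each layer as a thermal resistance in series:
R_copper = L/(kA) = 0.0025/(387×31.1) = 2.077×10^-7 K/W
R_calcium silicate = L/(kA) = 0.08/(0.0514×31.1) = 0.05005 K/W
R_outer film = 1/(h_o·A) = 1/(15.4×31.1) = 0.002088 K/W
R_total = 0.05213 K/W
Q = ΔT / R_total = 86 / 0.05213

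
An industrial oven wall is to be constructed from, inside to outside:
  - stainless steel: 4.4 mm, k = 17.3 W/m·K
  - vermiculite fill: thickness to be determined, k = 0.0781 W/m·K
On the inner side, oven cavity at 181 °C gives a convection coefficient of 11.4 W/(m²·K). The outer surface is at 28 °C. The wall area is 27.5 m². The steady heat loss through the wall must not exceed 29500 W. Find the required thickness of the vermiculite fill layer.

L ≈ 4.27 mm

Model the wall as resistances in series:
R_inner film = 1/(h_i·A) = 1/(11.4×27.5) = 0.00319 K/W
R_stainless steel = L/(kA) = 0.0044/(17.3×27.5) = 9.249×10^-6 K/W
Sum of the known resistances R_other = 0.003199 K/W
Required total resistance R_tot = ΔT/Q_allow = 153/29500 = 0.005186 K/W
R_vermiculite fill = R_tot − R_other = 0.001987 K/W
L = R·k·A = 0.001987×0.0781×27.5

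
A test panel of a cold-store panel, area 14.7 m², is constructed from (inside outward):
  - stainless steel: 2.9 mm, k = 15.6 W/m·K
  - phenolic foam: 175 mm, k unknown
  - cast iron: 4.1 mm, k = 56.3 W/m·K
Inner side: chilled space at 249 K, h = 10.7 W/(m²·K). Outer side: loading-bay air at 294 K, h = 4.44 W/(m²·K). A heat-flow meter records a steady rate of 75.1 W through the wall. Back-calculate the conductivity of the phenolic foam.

k ≈ 0.0206 W/(m·K)

Treating each layer as a thermal resistance in series:
R_inner film = 1/(h_i·A) = 1/(10.7×14.7) = 0.006358 K/W
R_stainless steel = L/(kA) = 0.0029/(15.6×14.7) = 1.265×10^-5 K/W
R_cast iron = L/(kA) = 0.0041/(56.3×14.7) = 4.954×10^-6 K/W
R_outer film = 1/(h_o·A) = 1/(4.44×14.7) = 0.01532 K/W
Sum of known resistances R_other = 0.0217 K/W
Total R = ΔT/Q = 45/75.1 = 0.5992 K/W
R_phenolic foam = R_total − R_other = 0.5775 K/W
k = L/(R·A) = 0.175/(0.5775×14.7)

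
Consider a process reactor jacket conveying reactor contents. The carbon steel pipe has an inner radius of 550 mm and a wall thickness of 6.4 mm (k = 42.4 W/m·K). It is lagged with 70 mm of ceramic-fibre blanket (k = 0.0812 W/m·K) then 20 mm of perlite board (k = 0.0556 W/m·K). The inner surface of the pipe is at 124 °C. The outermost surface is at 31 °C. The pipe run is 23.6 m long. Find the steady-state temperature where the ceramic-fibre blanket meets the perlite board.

Cylindrical conduction, so R = ln(r₂/r₁)/(2πkL) per layer, in series:
R_carbon steel pipe wall = ln(556.4/550)/(2π×42.4×23.6) = 1.84×10^-6 K/W
R_ceramic-fibre blanket = ln(626.4/556.4)/(2π×0.0812×23.6) = 0.009842 K/W
R_perlite board = ln(646.4/626.4)/(2π×0.0556×23.6) = 0.003812 K/W
R_total = 0.01366 K/W
Q = ΔT/R_total = 93/0.01366
Q = 6810 W
T_interface = T_inner − Q·ΣR(inner→interface) = 124 − 6810×0.009844

T ≈ 57 °C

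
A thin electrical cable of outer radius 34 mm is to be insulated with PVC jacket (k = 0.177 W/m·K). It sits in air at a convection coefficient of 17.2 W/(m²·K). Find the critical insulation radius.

For a cylinder r_cr = k/h = 0.177/17.2
r_cr = 10.3 mm; since the bare radius (34 mm) is above r_cr, any added insulation will reduce heat loss.

r_cr ≈ 10.3 mm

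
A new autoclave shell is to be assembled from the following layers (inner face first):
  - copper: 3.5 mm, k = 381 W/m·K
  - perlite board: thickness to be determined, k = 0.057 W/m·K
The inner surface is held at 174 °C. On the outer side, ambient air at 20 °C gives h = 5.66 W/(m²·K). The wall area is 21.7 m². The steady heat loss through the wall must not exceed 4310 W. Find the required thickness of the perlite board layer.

L ≈ 34.1 mm

Treating each layer as a thermal resistance in series:
R_copper = L/(kA) = 0.0035/(381×21.7) = 4.233×10^-7 K/W
R_outer film = 1/(h_o·A) = 1/(5.66×21.7) = 0.008142 K/W
Sum of the known resistances R_other = 0.008142 K/W
Required total resistance R_tot = ΔT/Q_allow = 154/4310 = 0.03573 K/W
R_perlite board = R_tot − R_other = 0.02759 K/W
L = R·k·A = 0.02759×0.057×21.7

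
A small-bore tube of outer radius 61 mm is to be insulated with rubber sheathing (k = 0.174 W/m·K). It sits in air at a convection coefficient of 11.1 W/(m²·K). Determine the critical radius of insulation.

For a cylinder r_cr = k/h = 0.174/11.1
r_cr = 15.7 mm; since the bare radius (61 mm) is above r_cr, any added insulation will reduce heat loss.

r_cr ≈ 15.7 mm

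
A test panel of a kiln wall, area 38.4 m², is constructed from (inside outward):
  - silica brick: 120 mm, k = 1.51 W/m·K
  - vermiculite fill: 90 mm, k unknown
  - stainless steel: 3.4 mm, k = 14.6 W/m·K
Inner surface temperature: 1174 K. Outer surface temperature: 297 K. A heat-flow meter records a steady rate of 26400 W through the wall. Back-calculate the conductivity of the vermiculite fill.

k ≈ 0.0753 W/(m·K)

Treating each layer as a thermal resistance in series:
R_silica brick = L/(kA) = 0.12/(1.51×38.4) = 0.00207 K/W
R_stainless steel = L/(kA) = 0.0034/(14.6×38.4) = 6.064×10^-6 K/W
Sum of known resistances R_other = 0.002076 K/W
Total R = ΔT/Q = 877/26400 = 0.03322 K/W
R_vermiculite fill = R_total − R_other = 0.03114 K/W
k = L/(R·A) = 0.09/(0.03114×38.4)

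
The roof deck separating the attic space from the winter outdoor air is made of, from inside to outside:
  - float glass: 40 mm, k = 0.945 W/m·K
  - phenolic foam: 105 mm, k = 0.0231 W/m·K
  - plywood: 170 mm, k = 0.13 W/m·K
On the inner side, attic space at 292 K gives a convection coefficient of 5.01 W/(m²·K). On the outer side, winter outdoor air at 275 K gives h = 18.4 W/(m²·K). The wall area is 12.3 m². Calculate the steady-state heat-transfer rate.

Using the resistance-network approach (series):
R_inner film = 1/(h_i·A) = 1/(5.01×12.3) = 0.01623 K/W
R_float glass = L/(kA) = 0.04/(0.945×12.3) = 0.003441 K/W
R_phenolic foam = L/(kA) = 0.105/(0.0231×12.3) = 0.3695 K/W
R_plywood = L/(kA) = 0.17/(0.13×12.3) = 0.1063 K/W
R_outer film = 1/(h_o·A) = 1/(18.4×12.3) = 0.004419 K/W
R_total = 0.5 K/W
Q = ΔT / R_total = 17 / 0.5

Q ≈ 34 W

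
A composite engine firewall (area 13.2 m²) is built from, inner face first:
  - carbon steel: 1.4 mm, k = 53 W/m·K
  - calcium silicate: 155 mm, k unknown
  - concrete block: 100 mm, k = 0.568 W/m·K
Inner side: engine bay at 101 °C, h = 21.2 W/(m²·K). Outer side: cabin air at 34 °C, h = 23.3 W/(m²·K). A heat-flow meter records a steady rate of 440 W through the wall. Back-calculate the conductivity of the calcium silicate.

Model the wall as resistances in series:
R_inner film = 1/(h_i·A) = 1/(21.2×13.2) = 0.003573 K/W
R_carbon steel = L/(kA) = 0.0014/(53×13.2) = 2.001×10^-6 K/W
R_concrete block = L/(kA) = 0.1/(0.568×13.2) = 0.01334 K/W
R_outer film = 1/(h_o·A) = 1/(23.3×13.2) = 0.003251 K/W
Sum of known resistances R_other = 0.02016 K/W
Total R = ΔT/Q = 67/440 = 0.1523 K/W
R_calcium silicate = R_total − R_other = 0.1321 K/W
k = L/(R·A) = 0.155/(0.1321×13.2)

k ≈ 0.0889 W/(m·K)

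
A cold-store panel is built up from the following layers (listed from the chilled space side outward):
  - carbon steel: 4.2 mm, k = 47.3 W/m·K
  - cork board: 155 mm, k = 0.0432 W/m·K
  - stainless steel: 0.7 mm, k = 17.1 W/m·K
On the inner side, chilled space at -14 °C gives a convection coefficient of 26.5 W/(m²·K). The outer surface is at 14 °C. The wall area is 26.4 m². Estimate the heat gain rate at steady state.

Model the wall as resistances in series:
R_inner film = 1/(h_i·A) = 1/(26.5×26.4) = 0.001429 K/W
R_carbon steel = L/(kA) = 0.0042/(47.3×26.4) = 3.363×10^-6 K/W
R_cork board = L/(kA) = 0.155/(0.0432×26.4) = 0.1359 K/W
R_stainless steel = L/(kA) = 0.0007/(17.1×26.4) = 1.551×10^-6 K/W
R_total = 0.1373 K/W
Q = ΔT / R_total = 28 / 0.1373

Q ≈ 204 W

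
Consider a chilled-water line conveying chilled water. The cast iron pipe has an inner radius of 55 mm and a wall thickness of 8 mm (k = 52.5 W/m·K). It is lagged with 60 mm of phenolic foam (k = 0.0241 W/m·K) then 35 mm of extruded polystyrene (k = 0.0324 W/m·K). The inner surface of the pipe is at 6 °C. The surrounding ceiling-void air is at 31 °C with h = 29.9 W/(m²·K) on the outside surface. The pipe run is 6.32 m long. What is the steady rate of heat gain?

Q ≈ 27.8 W

Treating each annulus and film as a series resistance:
R_cast iron pipe wall = ln(63/55)/(2π×52.5×6.32) = 6.514×10^-5 K/W
R_phenolic foam = ln(123/63)/(2π×0.0241×6.32) = 0.6991 K/W
R_extruded polystyrene = ln(158/123)/(2π×0.0324×6.32) = 0.1946 K/W
R_outer film = 1/(h_o·2πr_oL) = 1/(29.9×2π×0.158×6.32) = 0.005331 K/W
R_total = 0.8991 K/W
Q = ΔT/R_total = 25/0.8991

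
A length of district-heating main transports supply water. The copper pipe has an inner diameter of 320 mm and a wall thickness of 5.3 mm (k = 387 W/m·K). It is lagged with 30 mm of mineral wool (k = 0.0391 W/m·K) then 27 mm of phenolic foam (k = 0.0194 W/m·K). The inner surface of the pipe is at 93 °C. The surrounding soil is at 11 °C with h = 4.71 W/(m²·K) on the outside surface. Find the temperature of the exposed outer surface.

Cylindrical conduction, so R = ln(r₂/r₁)/(2πkL) per layer, in series:
R_copper pipe wall = ln(165.3/160)/(2π×387×1) = 1.34×10^-5 K/W
R_mineral wool = ln(195.3/165.3)/(2π×0.0391×1) = 0.6789 K/W
R_phenolic foam = ln(222.3/195.3)/(2π×0.0194×1) = 1.062 K/W
R_outer film = 1/(h_o·2πr_oL) = 1/(4.71×2π×0.2223×1) = 0.152 K/W
R_total = 1.893 K/W
Q = ΔT/R_total = 82/1.893
Q = 43.3 W/m
T_interface = T_inner − Q·ΣR(inner→interface) = 93 − 43.3×1.741

T ≈ 17.6 °C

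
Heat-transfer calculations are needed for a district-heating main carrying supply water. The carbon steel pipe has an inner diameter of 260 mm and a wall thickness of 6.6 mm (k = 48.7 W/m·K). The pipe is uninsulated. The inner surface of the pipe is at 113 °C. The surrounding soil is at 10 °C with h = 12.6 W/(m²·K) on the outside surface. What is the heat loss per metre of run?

Per-layer cylindrical resistances, series-summed:
R_carbon steel pipe wall = ln(136.6/130)/(2π×48.7×1) = 1.618×10^-4 K/W
R_outer film = 1/(h_o·2πr_oL) = 1/(12.6×2π×0.1366×1) = 0.09247 K/W
R_total = 0.09263 K/W
Q = ΔT/R_total = 103/0.09263

q′ ≈ 1110 W/m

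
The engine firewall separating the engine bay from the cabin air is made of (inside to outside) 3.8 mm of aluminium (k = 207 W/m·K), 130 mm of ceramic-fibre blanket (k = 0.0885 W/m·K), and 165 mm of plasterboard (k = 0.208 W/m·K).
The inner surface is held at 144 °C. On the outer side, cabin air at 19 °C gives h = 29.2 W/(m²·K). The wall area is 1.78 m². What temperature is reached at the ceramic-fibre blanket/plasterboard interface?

T ≈ 64 °C

Thermal resistances in series:
R_aluminium = L/(kA) = 0.0038/(207×1.78) = 1.031×10^-5 K/W
R_ceramic-fibre blanket = L/(kA) = 0.13/(0.0885×1.78) = 0.8252 K/W
R_plasterboard = L/(kA) = 0.165/(0.208×1.78) = 0.4457 K/W
R_outer film = 1/(h_o·A) = 1/(29.2×1.78) = 0.01924 K/W
R_total = 1.29 K/W;  Q = ΔT/R_total = 125/1.29 = 96.89 W
T_interface = T_inner − Q·ΣR(inner→interface) = 144 − 96.9×0.8252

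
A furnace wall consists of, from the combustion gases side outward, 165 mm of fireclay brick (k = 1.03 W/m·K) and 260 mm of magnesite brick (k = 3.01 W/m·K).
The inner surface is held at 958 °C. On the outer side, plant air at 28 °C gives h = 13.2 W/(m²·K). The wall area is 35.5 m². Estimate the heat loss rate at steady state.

Q ≈ 102000 W

Treating each layer as a thermal resistance in series:
R_fireclay brick = L/(kA) = 0.165/(1.03×35.5) = 0.004513 K/W
R_magnesite brick = L/(kA) = 0.26/(3.01×35.5) = 0.002433 K/W
R_outer film = 1/(h_o·A) = 1/(13.2×35.5) = 0.002134 K/W
R_total = 0.00908 K/W
Q = ΔT / R_total = 930 / 0.00908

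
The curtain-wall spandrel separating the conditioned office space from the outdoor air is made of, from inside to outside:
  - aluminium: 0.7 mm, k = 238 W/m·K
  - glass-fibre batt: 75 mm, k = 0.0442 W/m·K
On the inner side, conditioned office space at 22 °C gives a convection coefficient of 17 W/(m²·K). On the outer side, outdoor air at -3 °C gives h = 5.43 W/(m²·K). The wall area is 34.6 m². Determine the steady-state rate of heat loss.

Series thermal resistances:
R_inner film = 1/(h_i·A) = 1/(17×34.6) = 0.0017 K/W
R_aluminium = L/(kA) = 0.0007/(238×34.6) = 8.501×10^-8 K/W
R_glass-fibre batt = L/(kA) = 0.075/(0.0442×34.6) = 0.04904 K/W
R_outer film = 1/(h_o·A) = 1/(5.43×34.6) = 0.005323 K/W
R_total = 0.05606 K/W
Q = ΔT / R_total = 25 / 0.05606

Q ≈ 446 W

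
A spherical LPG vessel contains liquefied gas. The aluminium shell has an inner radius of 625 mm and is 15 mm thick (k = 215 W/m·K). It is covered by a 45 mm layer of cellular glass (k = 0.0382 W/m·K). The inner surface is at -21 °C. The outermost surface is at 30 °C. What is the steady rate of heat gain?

Q ≈ 238 W

Radial (spherical) resistances in series:
R_aluminium shell = (1/0.625 − 1/0.64)/(4π×215) = 1.388×10^-5 K/W
R_cellular glass = (1/0.64 − 1/0.685)/(4π×0.0382) = 0.2138 K/W
R_total = 0.2138 K/W
Q = ΔT/R_total = 51/0.2138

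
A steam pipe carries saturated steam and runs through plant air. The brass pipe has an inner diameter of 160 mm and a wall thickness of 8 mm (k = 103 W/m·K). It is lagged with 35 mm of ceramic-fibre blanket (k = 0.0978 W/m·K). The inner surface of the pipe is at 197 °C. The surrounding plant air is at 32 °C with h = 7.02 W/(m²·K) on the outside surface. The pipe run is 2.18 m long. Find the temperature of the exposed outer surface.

Cylindrical conduction, so R = ln(r₂/r₁)/(2πkL) per layer, in series:
R_brass pipe wall = ln(88/80)/(2π×103×2.18) = 6.756×10^-5 K/W
R_ceramic-fibre blanket = ln(123/88)/(2π×0.0978×2.18) = 0.25 K/W
R_outer film = 1/(h_o·2πr_oL) = 1/(7.02×2π×0.123×2.18) = 0.08455 K/W
R_total = 0.3346 K/W
Q = ΔT/R_total = 165/0.3346
Q = 493 W
T_interface = T_inner − Q·ΣR(inner→interface) = 197 − 493×0.25

T ≈ 73.7 °C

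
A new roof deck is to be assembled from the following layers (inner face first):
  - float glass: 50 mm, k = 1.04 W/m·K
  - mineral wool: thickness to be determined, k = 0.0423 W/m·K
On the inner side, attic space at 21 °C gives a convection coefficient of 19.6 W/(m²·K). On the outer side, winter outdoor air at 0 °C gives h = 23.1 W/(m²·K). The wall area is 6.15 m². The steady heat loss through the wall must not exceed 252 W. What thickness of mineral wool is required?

Series thermal resistances:
R_inner film = 1/(h_i·A) = 1/(19.6×6.15) = 0.008296 K/W
R_float glass = L/(kA) = 0.05/(1.04×6.15) = 0.007817 K/W
R_outer film = 1/(h_o·A) = 1/(23.1×6.15) = 0.007039 K/W
Sum of the known resistances R_other = 0.02315 K/W
Required total resistance R_tot = ΔT/Q_allow = 21/252 = 0.08333 K/W
R_mineral wool = R_tot − R_other = 0.06018 K/W
L = R·k·A = 0.06018×0.0423×6.15

L ≈ 15.7 mm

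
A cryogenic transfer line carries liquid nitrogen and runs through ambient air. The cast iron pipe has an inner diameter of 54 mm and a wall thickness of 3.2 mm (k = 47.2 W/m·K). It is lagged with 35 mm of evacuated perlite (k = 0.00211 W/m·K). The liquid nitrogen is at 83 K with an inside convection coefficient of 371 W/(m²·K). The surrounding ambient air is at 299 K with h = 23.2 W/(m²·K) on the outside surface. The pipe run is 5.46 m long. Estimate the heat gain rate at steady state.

Q ≈ 20.3 W

Per-layer cylindrical resistances, series-summed:
R_inner film = 1/(h_i·2πr₁L) = 1/(371×2π×0.027×5.46) = 0.00291 K/W
R_cast iron pipe wall = ln(30.2/27)/(2π×47.2×5.46) = 6.917×10^-5 K/W
R_evacuated perlite = ln(65.2/30.2)/(2π×0.00211×5.46) = 10.63 K/W
R_outer film = 1/(h_o·2πr_oL) = 1/(23.2×2π×0.0652×5.46) = 0.01927 K/W
R_total = 10.65 K/W
Q = ΔT/R_total = 216/10.65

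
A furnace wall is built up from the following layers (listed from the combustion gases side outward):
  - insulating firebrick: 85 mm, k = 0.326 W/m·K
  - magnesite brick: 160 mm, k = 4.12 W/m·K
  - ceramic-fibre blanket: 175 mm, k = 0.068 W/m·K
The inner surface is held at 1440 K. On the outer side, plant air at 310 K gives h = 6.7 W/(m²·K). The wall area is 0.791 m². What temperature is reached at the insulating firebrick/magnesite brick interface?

T ≈ 1340 K

Model the wall as resistances in series:
R_insulating firebrick = L/(kA) = 0.085/(0.326×0.791) = 0.3296 K/W
R_magnesite brick = L/(kA) = 0.16/(4.12×0.791) = 0.0491 K/W
R_ceramic-fibre blanket = L/(kA) = 0.175/(0.068×0.791) = 3.254 K/W
R_outer film = 1/(h_o·A) = 1/(6.7×0.791) = 0.1887 K/W
R_total = 3.821 K/W;  Q = ΔT/R_total = 1130/3.821 = 295.7 W
T_interface = T_inner − Q·ΣR(inner→interface) = 1440 − 296×0.3296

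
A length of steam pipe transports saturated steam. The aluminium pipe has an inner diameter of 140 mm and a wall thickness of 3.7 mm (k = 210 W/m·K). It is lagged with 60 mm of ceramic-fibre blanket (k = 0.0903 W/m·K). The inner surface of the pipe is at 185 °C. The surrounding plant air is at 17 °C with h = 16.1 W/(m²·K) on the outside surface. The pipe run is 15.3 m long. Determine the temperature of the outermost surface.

T ≈ 28.1 °C

For a radial system each layer contributes R = ln(r_out/r_in)/(2πkL); films add R = 1/(hA).
R_aluminium pipe wall = ln(73.7/70)/(2π×210×15.3) = 2.551×10^-6 K/W
R_ceramic-fibre blanket = ln(133.7/73.7)/(2π×0.0903×15.3) = 0.06861 K/W
R_outer film = 1/(h_o·2πr_oL) = 1/(16.1×2π×0.1337×15.3) = 0.004832 K/W
R_total = 0.07345 K/W
Q = ΔT/R_total = 168/0.07345
Q = 2290 W
T_interface = T_inner − Q·ΣR(inner→interface) = 185 − 2290×0.06861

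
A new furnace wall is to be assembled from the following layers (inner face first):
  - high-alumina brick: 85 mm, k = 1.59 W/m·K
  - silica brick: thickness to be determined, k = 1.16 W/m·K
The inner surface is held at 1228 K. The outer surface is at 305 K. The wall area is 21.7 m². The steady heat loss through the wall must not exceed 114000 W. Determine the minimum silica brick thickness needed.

L ≈ 142 mm

Model the wall as resistances in series:
R_high-alumina brick = L/(kA) = 0.085/(1.59×21.7) = 0.002464 K/W
Sum of the known resistances R_other = 0.002464 K/W
Required total resistance R_tot = ΔT/Q_allow = 923/114000 = 0.008096 K/W
R_silica brick = R_tot − R_other = 0.005633 K/W
L = R·k·A = 0.005633×1.16×21.7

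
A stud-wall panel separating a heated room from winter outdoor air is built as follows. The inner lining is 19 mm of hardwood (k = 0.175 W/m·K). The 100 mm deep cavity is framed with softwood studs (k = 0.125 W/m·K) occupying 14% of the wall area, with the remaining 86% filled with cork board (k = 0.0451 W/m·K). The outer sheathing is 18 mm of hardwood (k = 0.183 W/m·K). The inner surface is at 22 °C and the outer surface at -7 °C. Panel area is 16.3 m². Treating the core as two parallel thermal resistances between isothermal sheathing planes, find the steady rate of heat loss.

Sheathing layers in series; stud and cavity paths in parallel between them.
R_inner = 0.019/(0.175×16.3) = 0.006661 K/W
R_stud  = 0.1/(0.125×0.14×16.3) = 0.3506 K/W
R_cav   = 0.1/(0.0451×0.86×16.3) = 0.1582 K/W
1/R_core = 1/R_stud + 1/R_cav → R_core = 0.109 K/W
R_outer = 0.018/(0.183×16.3) = 0.006034 K/W
R_total = 0.1217 K/W
Q = ΔT/R_total = 29/0.1217

Q ≈ 238 W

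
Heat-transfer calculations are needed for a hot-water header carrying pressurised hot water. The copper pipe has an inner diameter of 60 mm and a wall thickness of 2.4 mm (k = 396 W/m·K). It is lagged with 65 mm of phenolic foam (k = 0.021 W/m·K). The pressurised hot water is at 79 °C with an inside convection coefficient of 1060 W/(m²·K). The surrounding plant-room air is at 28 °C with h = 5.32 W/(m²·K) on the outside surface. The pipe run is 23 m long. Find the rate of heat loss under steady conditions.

Radial resistances (cylindrical: R_cond = ln(r_o/r_i)/(2πkL), R_conv = 1/(h·2πrL)):
R_inner film = 1/(h_i·2πr₁L) = 1/(1060×2π×0.03×23) = 2.176×10^-4 K/W
R_copper pipe wall = ln(32.4/30)/(2π×396×23) = 1.345×10^-6 K/W
R_phenolic foam = ln(97.4/32.4)/(2π×0.021×23) = 0.3627 K/W
R_outer film = 1/(h_o·2πr_oL) = 1/(5.32×2π×0.0974×23) = 0.01335 K/W
R_total = 0.3763 K/W
Q = ΔT/R_total = 51/0.3763

Q ≈ 136 W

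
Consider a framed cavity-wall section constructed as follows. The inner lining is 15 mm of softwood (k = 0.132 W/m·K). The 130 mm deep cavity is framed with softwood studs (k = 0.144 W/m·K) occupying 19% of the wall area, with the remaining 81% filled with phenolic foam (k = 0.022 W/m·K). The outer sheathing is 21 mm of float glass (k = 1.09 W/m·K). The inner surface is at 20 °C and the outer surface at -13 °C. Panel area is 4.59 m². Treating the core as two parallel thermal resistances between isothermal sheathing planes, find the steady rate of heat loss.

Sheathing layers in series; stud and cavity paths in parallel between them.
R_inner = 0.015/(0.132×4.59) = 0.02476 K/W
R_stud  = 0.13/(0.144×0.19×4.59) = 1.035 K/W
R_cav   = 0.13/(0.022×0.81×4.59) = 1.589 K/W
1/R_core = 1/R_stud + 1/R_cav → R_core = 0.6269 K/W
R_outer = 0.021/(1.09×4.59) = 0.004197 K/W
R_total = 0.6558 K/W
Q = ΔT/R_total = 33/0.6558

Q ≈ 50.3 W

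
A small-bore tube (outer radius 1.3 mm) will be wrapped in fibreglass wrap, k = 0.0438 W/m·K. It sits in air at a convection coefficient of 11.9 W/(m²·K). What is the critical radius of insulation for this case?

For a cylinder r_cr = k/h = 0.0438/11.9
r_cr = 3.68 mm; since the bare radius (1.3 mm) is below r_cr, adding a thin layer of insulation will *increase* heat loss.

r_cr ≈ 3.68 mm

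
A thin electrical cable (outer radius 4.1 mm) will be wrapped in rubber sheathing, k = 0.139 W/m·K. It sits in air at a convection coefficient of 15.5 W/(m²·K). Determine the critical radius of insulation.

For a cylinder r_cr = k/h = 0.139/15.5
r_cr = 8.97 mm; since the bare radius (4.1 mm) is below r_cr, adding a thin layer of insulation will *increase* heat loss.

r_cr ≈ 8.97 mm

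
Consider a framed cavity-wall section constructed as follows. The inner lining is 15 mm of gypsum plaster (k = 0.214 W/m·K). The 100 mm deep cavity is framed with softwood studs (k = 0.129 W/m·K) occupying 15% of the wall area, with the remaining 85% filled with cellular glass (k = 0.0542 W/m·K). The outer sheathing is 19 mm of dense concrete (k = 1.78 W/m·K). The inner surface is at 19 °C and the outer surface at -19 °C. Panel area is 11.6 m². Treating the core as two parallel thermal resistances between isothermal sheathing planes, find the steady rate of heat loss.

Q ≈ 274 W

Sheathing layers in series; stud and cavity paths in parallel between them.
R_inner = 0.015/(0.214×11.6) = 0.006043 K/W
R_stud  = 0.1/(0.129×0.15×11.6) = 0.4455 K/W
R_cav   = 0.1/(0.0542×0.85×11.6) = 0.1871 K/W
1/R_core = 1/R_stud + 1/R_cav → R_core = 0.1318 K/W
R_outer = 0.019/(1.78×11.6) = 9.202×10^-4 K/W
R_total = 0.1387 K/W
Q = ΔT/R_total = 38/0.1387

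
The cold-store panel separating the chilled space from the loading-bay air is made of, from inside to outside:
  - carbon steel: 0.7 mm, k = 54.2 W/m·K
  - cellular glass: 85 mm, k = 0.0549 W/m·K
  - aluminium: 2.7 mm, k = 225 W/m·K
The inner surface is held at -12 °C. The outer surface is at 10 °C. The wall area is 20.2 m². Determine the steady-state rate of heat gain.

Q ≈ 287 W

Treating each layer as a thermal resistance in series:
R_carbon steel = L/(kA) = 0.0007/(54.2×20.2) = 6.394×10^-7 K/W
R_cellular glass = L/(kA) = 0.085/(0.0549×20.2) = 0.07665 K/W
R_aluminium = L/(kA) = 0.0027/(225×20.2) = 5.941×10^-7 K/W
R_total = 0.07665 K/W
Q = ΔT / R_total = 22 / 0.07665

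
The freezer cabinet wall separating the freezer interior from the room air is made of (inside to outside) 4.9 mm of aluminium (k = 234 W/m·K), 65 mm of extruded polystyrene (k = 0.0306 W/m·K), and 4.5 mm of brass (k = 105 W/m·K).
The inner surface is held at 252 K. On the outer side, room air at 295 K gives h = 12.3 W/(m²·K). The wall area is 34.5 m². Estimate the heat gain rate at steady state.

Treating each layer as a thermal resistance in series:
R_aluminium = L/(kA) = 0.0049/(234×34.5) = 6.07×10^-7 K/W
R_extruded polystyrene = L/(kA) = 0.065/(0.0306×34.5) = 0.06157 K/W
R_brass = L/(kA) = 0.0045/(105×34.5) = 1.242×10^-6 K/W
R_outer film = 1/(h_o·A) = 1/(12.3×34.5) = 0.002357 K/W
R_total = 0.06393 K/W
Q = ΔT / R_total = 43 / 0.06393

Q ≈ 673 W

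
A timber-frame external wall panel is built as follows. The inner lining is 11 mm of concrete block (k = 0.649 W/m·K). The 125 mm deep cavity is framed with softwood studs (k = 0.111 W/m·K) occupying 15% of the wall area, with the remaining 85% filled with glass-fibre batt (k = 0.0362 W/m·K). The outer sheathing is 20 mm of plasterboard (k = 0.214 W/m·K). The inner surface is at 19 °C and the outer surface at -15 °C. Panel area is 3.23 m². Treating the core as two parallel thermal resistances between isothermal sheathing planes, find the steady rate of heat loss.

Q ≈ 40 W

Sheathing layers in series; stud and cavity paths in parallel between them.
R_inner = 0.011/(0.649×3.23) = 0.005247 K/W
R_stud  = 0.125/(0.111×0.15×3.23) = 2.324 K/W
R_cav   = 0.125/(0.0362×0.85×3.23) = 1.258 K/W
1/R_core = 1/R_stud + 1/R_cav → R_core = 0.8161 K/W
R_outer = 0.02/(0.214×3.23) = 0.02893 K/W
R_total = 0.8503 K/W
Q = ΔT/R_total = 34/0.8503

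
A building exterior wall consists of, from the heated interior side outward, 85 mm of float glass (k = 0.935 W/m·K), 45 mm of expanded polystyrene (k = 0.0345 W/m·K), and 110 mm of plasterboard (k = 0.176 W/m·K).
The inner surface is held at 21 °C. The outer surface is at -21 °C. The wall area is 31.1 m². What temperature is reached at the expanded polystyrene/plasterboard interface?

Model the wall as resistances in series:
R_float glass = L/(kA) = 0.085/(0.935×31.1) = 0.002923 K/W
R_expanded polystyrene = L/(kA) = 0.045/(0.0345×31.1) = 0.04194 K/W
R_plasterboard = L/(kA) = 0.11/(0.176×31.1) = 0.0201 K/W
R_total = 0.06496 K/W;  Q = ΔT/R_total = 42/0.06496 = 646.6 W
T_interface = T_inner − Q·ΣR(inner→interface) = 21 − 647×0.04486

T ≈ -8.01 °C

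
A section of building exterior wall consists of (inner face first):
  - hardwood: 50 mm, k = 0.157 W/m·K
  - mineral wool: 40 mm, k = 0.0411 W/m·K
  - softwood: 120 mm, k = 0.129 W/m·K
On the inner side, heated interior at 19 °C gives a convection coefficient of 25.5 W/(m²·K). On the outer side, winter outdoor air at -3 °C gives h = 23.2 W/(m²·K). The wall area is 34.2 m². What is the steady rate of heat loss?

Model the wall as resistances in series:
R_inner film = 1/(h_i·A) = 1/(25.5×34.2) = 0.001147 K/W
R_hardwood = L/(kA) = 0.05/(0.157×34.2) = 0.009312 K/W
R_mineral wool = L/(kA) = 0.04/(0.0411×34.2) = 0.02846 K/W
R_softwood = L/(kA) = 0.12/(0.129×34.2) = 0.0272 K/W
R_outer film = 1/(h_o·A) = 1/(23.2×34.2) = 0.00126 K/W
R_total = 0.06738 K/W
Q = ΔT / R_total = 22 / 0.06738

Q ≈ 327 W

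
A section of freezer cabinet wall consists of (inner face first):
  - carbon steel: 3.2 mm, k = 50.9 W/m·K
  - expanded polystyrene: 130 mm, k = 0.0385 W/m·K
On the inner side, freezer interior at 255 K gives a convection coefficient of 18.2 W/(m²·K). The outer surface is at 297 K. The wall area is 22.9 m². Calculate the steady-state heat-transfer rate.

Q ≈ 280 W

Series thermal resistances:
R_inner film = 1/(h_i·A) = 1/(18.2×22.9) = 0.002399 K/W
R_carbon steel = L/(kA) = 0.0032/(50.9×22.9) = 2.745×10^-6 K/W
R_expanded polystyrene = L/(kA) = 0.13/(0.0385×22.9) = 0.1475 K/W
R_total = 0.1499 K/W
Q = ΔT / R_total = 42 / 0.1499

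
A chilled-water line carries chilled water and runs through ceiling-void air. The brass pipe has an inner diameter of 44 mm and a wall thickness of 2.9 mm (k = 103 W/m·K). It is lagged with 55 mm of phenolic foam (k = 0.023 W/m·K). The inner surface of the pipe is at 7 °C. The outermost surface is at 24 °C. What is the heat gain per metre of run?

Cylindrical conduction, so R = ln(r₂/r₁)/(2πkL) per layer, in series:
R_brass pipe wall = ln(24.9/22)/(2π×103×1) = 1.913×10^-4 K/W
R_phenolic foam = ln(79.9/24.9)/(2π×0.023×1) = 8.068 K/W
R_total = 8.068 K/W
Q = ΔT/R_total = 17/8.068

q′ ≈ 2.11 W/m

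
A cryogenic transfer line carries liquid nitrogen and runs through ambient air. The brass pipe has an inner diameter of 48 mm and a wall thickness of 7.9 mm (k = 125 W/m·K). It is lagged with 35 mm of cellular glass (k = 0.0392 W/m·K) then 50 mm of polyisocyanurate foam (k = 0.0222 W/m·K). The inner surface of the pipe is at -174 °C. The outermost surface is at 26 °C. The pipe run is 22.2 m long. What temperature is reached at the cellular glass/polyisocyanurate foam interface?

T ≈ -88.2 °C

Radial resistances (cylindrical: R_cond = ln(r_o/r_i)/(2πkL), R_conv = 1/(h·2πrL)):
R_brass pipe wall = ln(31.9/24)/(2π×125×22.2) = 1.632×10^-5 K/W
R_cellular glass = ln(66.9/31.9)/(2π×0.0392×22.2) = 0.1354 K/W
R_polyisocyanurate foam = ln(116.9/66.9)/(2π×0.0222×22.2) = 0.1802 K/W
R_total = 0.3157 K/W
Q = ΔT/R_total = 200/0.3157
Q = 634 W
T_interface = T_inner + Q·ΣR(inner→interface) = -174 + 634×0.1355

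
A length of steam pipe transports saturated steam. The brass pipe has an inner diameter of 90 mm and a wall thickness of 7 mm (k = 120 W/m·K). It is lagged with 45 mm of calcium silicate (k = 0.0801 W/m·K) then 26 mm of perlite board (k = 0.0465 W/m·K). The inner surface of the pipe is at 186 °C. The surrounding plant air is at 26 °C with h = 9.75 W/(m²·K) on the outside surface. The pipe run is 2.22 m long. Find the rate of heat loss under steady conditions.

Q ≈ 163 W

Per-layer cylindrical resistances, series-summed:
R_brass pipe wall = ln(52/45)/(2π×120×2.22) = 8.638×10^-5 K/W
R_calcium silicate = ln(97/52)/(2π×0.0801×2.22) = 0.558 K/W
R_perlite board = ln(123/97)/(2π×0.0465×2.22) = 0.3661 K/W
R_outer film = 1/(h_o·2πr_oL) = 1/(9.75×2π×0.123×2.22) = 0.05978 K/W
R_total = 0.984 K/W
Q = ΔT/R_total = 160/0.984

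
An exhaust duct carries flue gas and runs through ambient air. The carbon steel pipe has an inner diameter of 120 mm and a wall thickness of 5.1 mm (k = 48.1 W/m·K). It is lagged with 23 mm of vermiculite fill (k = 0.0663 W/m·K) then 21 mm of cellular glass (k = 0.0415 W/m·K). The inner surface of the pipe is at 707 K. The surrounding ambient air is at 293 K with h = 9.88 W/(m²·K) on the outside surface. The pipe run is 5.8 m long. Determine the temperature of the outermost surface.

For a radial system each layer contributes R = ln(r_out/r_in)/(2πkL); films add R = 1/(hA).
R_carbon steel pipe wall = ln(65.1/60)/(2π×48.1×5.8) = 4.654×10^-5 K/W
R_vermiculite fill = ln(88.1/65.1)/(2π×0.0663×5.8) = 0.1252 K/W
R_cellular glass = ln(109.1/88.1)/(2π×0.0415×5.8) = 0.1414 K/W
R_outer film = 1/(h_o·2πr_oL) = 1/(9.88×2π×0.1091×5.8) = 0.02546 K/W
R_total = 0.2921 K/W
Q = ΔT/R_total = 414/0.2921
Q = 1420 W
T_interface = T_inner − Q·ΣR(inner→interface) = 707 − 1420×0.2666

T ≈ 329 K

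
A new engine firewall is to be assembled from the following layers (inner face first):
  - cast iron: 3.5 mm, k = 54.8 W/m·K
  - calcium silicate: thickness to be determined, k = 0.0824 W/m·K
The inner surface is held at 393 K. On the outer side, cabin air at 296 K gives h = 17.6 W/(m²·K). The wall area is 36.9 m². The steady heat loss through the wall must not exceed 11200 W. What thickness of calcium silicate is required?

L ≈ 21.6 mm

Treating each layer as a thermal resistance in series:
R_cast iron = L/(kA) = 0.0035/(54.8×36.9) = 1.731×10^-6 K/W
R_outer film = 1/(h_o·A) = 1/(17.6×36.9) = 0.00154 K/W
Sum of the known resistances R_other = 0.001542 K/W
Required total resistance R_tot = ΔT/Q_allow = 97/11200 = 0.008661 K/W
R_calcium silicate = R_tot − R_other = 0.007119 K/W
L = R·k·A = 0.007119×0.0824×36.9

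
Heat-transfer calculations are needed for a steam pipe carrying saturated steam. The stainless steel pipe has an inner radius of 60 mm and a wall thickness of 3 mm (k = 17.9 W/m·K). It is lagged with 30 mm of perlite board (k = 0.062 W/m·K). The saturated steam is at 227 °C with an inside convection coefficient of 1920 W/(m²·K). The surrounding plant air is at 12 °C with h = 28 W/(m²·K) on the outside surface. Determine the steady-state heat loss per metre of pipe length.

Cylindrical conduction, so R = ln(r₂/r₁)/(2πkL) per layer, in series:
R_inner film = 1/(h_i·2πr₁L) = 1/(1920×2π×0.06×1) = 0.001382 K/W
R_stainless steel pipe wall = ln(63/60)/(2π×17.9×1) = 4.338×10^-4 K/W
R_perlite board = ln(93/63)/(2π×0.062×1) = 0.9998 K/W
R_outer film = 1/(h_o·2πr_oL) = 1/(28×2π×0.093×1) = 0.06112 K/W
R_total = 1.063 K/W
Q = ΔT/R_total = 215/1.063

q′ ≈ 202 W/m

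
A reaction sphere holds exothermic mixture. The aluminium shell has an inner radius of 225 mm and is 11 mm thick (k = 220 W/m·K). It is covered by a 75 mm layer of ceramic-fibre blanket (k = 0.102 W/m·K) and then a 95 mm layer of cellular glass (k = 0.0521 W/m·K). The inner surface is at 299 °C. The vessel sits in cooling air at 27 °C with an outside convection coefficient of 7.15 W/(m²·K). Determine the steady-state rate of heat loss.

Q ≈ 135 W

For a spherical shell R = (1/r₁ − 1/r₂)/(4πk); film R = 1/(h·4πr²). In series:
R_aluminium shell = (1/0.225 − 1/0.236)/(4π×220) = 7.493×10^-5 K/W
R_ceramic-fibre blanket = (1/0.236 − 1/0.311)/(4π×0.102) = 0.7972 K/W
R_cellular glass = (1/0.311 − 1/0.406)/(4π×0.0521) = 1.149 K/W
R_outer film = 1/(h·4πr_o²) = 1/(7.15×4π×0.406²) = 0.06752 K/W
R_total = 2.014 K/W
Q = ΔT/R_total = 272/2.014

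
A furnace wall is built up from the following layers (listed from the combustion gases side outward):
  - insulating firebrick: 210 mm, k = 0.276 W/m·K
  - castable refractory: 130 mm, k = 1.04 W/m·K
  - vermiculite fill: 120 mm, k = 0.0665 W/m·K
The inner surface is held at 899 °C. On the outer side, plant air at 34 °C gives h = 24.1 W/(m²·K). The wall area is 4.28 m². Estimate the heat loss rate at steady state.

Treating each layer as a thermal resistance in series:
R_insulating firebrick = L/(kA) = 0.21/(0.276×4.28) = 0.1778 K/W
R_castable refractory = L/(kA) = 0.13/(1.04×4.28) = 0.02921 K/W
R_vermiculite fill = L/(kA) = 0.12/(0.0665×4.28) = 0.4216 K/W
R_outer film = 1/(h_o·A) = 1/(24.1×4.28) = 0.009695 K/W
R_total = 0.6383 K/W
Q = ΔT / R_total = 865 / 0.6383

Q ≈ 1360 W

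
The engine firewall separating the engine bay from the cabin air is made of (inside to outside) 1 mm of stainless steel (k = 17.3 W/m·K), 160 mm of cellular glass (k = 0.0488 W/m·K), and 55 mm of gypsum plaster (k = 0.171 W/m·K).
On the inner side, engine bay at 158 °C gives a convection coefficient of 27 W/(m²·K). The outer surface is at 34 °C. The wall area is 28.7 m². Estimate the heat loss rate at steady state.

Treating each layer as a thermal resistance in series:
R_inner film = 1/(h_i·A) = 1/(27×28.7) = 0.00129 K/W
R_stainless steel = L/(kA) = 0.001/(17.3×28.7) = 2.014×10^-6 K/W
R_cellular glass = L/(kA) = 0.16/(0.0488×28.7) = 0.1142 K/W
R_gypsum plaster = L/(kA) = 0.055/(0.171×28.7) = 0.01121 K/W
R_total = 0.1267 K/W
Q = ΔT / R_total = 124 / 0.1267

Q ≈ 978 W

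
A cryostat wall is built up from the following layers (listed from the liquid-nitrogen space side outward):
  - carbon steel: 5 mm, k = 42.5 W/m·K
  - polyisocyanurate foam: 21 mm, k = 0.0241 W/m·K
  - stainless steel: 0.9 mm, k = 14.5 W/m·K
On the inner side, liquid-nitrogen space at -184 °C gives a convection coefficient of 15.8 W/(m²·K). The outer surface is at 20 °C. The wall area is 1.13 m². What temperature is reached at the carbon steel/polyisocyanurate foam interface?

T ≈ -170 °C

Using the resistance-network approach (series):
R_inner film = 1/(h_i·A) = 1/(15.8×1.13) = 0.05601 K/W
R_carbon steel = L/(kA) = 0.005/(42.5×1.13) = 1.041×10^-4 K/W
R_polyisocyanurate foam = L/(kA) = 0.021/(0.0241×1.13) = 0.7711 K/W
R_stainless steel = L/(kA) = 0.0009/(14.5×1.13) = 5.493×10^-5 K/W
R_total = 0.8273 K/W;  Q = ΔT/R_total = 204/0.8273 = 246.6 W
T_interface = T_inner + Q·ΣR(inner→interface) = -184 + 247×0.05611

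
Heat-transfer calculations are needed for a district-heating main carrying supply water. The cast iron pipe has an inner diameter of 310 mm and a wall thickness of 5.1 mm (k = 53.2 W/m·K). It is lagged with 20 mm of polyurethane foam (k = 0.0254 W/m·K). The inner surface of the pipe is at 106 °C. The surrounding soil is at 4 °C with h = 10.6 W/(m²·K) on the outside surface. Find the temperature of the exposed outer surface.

T ≈ 14.4 °C

For a radial system each layer contributes R = ln(r_out/r_in)/(2πkL); films add R = 1/(hA).
R_cast iron pipe wall = ln(160.1/155)/(2π×53.2×1) = 9.685×10^-5 K/W
R_polyurethane foam = ln(180.1/160.1)/(2π×0.0254×1) = 0.7376 K/W
R_outer film = 1/(h_o·2πr_oL) = 1/(10.6×2π×0.1801×1) = 0.08337 K/W
R_total = 0.8211 K/W
Q = ΔT/R_total = 102/0.8211
Q = 124 W/m
T_interface = T_inner − Q·ΣR(inner→interface) = 106 − 124×0.7377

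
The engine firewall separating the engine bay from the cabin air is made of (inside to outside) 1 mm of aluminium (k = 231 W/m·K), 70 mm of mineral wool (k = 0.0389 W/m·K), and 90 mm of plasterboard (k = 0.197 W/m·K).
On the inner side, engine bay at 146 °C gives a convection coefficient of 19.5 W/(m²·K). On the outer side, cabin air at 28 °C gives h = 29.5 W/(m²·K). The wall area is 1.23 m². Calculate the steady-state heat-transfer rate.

Thermal resistances in series:
R_inner film = 1/(h_i·A) = 1/(19.5×1.23) = 0.04169 K/W
R_aluminium = L/(kA) = 0.001/(231×1.23) = 3.52×10^-6 K/W
R_mineral wool = L/(kA) = 0.07/(0.0389×1.23) = 1.463 K/W
R_plasterboard = L/(kA) = 0.09/(0.197×1.23) = 0.3714 K/W
R_outer film = 1/(h_o·A) = 1/(29.5×1.23) = 0.02756 K/W
R_total = 1.904 K/W
Q = ΔT / R_total = 118 / 1.904

Q ≈ 62 W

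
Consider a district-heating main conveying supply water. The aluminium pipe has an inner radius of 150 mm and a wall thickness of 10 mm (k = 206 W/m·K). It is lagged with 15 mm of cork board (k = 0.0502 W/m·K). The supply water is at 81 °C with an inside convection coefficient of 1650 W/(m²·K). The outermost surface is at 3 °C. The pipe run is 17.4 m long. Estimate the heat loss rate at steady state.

Q ≈ 4770 W

Radial resistances (cylindrical: R_cond = ln(r_o/r_i)/(2πkL), R_conv = 1/(h·2πrL)):
R_inner film = 1/(h_i·2πr₁L) = 1/(1650×2π×0.15×17.4) = 3.696×10^-5 K/W
R_aluminium pipe wall = ln(160/150)/(2π×206×17.4) = 2.866×10^-6 K/W
R_cork board = ln(175/160)/(2π×0.0502×17.4) = 0.01633 K/W
R_total = 0.01637 K/W
Q = ΔT/R_total = 78/0.01637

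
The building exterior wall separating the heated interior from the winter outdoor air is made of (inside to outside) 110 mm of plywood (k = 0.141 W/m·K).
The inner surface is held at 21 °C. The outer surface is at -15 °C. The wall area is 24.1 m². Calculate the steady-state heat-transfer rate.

Q ≈ 1110 W

Thermal resistances in series:
R_plywood = L/(kA) = 0.11/(0.141×24.1) = 0.03237 K/W
R_total = 0.03237 K/W
Q = ΔT / R_total = 36 / 0.03237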